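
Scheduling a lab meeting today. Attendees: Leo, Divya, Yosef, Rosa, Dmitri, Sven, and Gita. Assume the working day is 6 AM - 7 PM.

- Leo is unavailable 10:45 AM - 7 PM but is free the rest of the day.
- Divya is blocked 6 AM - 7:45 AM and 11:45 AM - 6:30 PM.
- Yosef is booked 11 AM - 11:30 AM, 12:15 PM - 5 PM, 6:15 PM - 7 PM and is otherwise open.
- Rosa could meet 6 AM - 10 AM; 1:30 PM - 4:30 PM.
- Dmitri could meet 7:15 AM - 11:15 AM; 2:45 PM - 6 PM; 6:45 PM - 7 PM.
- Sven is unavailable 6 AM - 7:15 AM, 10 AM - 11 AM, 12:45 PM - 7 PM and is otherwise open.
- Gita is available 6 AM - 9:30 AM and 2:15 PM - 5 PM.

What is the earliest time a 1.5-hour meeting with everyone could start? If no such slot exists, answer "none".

07:45

Leo free: 06:00-10:45 (invert busy blocks within the working day).
Divya free: 07:45-11:45, 18:30-19:00 (invert busy blocks within the working day).
Yosef free: 06:00-11:00, 11:30-12:15, 17:00-18:15 (invert busy blocks within the working day).
Rosa free: 06:00-10:00, 13:30-16:30.
Dmitri free: 07:15-11:15, 14:45-18:00, 18:45-19:00.
Sven free: 07:15-10:00, 11:00-12:45 (invert busy blocks within the working day).
Gita free: 06:00-09:30, 14:15-17:00.
Leo ∩ Divya: 07:45-10:45.
Leo ∩ Divya ∩ Yosef: 07:45-10:45.
Leo ∩ Divya ∩ Yosef ∩ Rosa: 07:45-10:00.
Leo ∩ Divya ∩ Yosef ∩ Rosa ∩ Dmitri: 07:45-10:00.
Leo ∩ Divya ∩ Yosef ∩ Rosa ∩ Dmitri ∩ Sven: 07:45-10:00.
Leo ∩ Divya ∩ Yosef ∩ Rosa ∩ Dmitri ∩ Sven ∩ Gita: 07:45-09:30.
The first common window of at least 90 minutes is 07:45-09:30, so the earliest start is 07:45.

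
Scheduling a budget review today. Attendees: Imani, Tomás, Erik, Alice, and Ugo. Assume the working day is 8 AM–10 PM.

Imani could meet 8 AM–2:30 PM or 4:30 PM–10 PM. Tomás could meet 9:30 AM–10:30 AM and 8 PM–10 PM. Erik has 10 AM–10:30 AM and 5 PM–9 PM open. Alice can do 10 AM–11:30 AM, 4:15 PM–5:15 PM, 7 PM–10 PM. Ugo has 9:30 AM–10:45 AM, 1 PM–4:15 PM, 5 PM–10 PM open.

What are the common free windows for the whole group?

Imani ∩ Tomás: 09:30-10:30, 20:00-22:00.
Imani ∩ Tomás ∩ Erik: 10:00-10:30, 20:00-21:00.
Imani ∩ Tomás ∩ Erik ∩ Alice: 10:00-10:30, 20:00-21:00.
Imani ∩ Tomás ∩ Erik ∩ Alice ∩ Ugo: 10:00-10:30, 20:00-21:00.

10:00-10:30, 20:00-21:00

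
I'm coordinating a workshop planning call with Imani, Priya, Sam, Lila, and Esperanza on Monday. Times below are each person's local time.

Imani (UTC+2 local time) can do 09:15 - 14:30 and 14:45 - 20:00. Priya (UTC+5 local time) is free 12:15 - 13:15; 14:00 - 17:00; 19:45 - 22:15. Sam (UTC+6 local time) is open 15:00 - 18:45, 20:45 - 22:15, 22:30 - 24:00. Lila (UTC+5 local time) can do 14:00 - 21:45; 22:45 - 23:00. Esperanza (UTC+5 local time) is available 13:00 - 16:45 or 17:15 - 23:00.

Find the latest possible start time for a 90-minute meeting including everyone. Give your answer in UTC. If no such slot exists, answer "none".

14:45

Imani in UTC: 07:15-12:30, 12:45-18:00 (subtract 2h to convert from UTC+2).
Priya in UTC: 07:15-08:15, 09:00-12:00, 14:45-17:15 (subtract 5h to convert from UTC+5).
Sam in UTC: 09:00-12:45, 14:45-16:15, 16:30-18:00 (subtract 6h to convert from UTC+6).
Lila in UTC: 09:00-16:45, 17:45-18:00 (subtract 5h to convert from UTC+5).
Esperanza in UTC: 08:00-11:45, 12:15-18:00 (subtract 5h to convert from UTC+5).
Imani ∩ Priya: 07:15-08:15, 09:00-12:00, 14:45-17:15.
Imani ∩ Priya ∩ Sam: 09:00-12:00, 14:45-16:15, 16:30-17:15.
Imani ∩ Priya ∩ Sam ∩ Lila: 09:00-12:00, 14:45-16:15, 16:30-16:45.
Imani ∩ Priya ∩ Sam ∩ Lila ∩ Esperanza: 09:00-11:45, 14:45-16:15, 16:30-16:45.
The last common window of at least 90 minutes is 14:45-16:15; a 90-minute meeting can start as late as 14:45 and still end by 16:15.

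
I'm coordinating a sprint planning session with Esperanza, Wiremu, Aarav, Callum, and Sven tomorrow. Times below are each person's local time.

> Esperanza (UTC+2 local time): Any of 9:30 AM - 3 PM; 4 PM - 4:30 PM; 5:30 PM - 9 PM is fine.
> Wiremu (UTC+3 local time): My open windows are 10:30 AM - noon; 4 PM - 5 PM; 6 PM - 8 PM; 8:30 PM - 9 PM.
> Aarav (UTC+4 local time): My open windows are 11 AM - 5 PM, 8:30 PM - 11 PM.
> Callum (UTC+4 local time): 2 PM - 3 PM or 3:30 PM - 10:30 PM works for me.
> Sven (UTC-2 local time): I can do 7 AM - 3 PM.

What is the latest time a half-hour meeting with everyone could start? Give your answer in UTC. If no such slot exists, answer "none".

16:30

Esperanza in UTC: 07:30-13:00, 14:00-14:30, 15:30-19:00 (subtract 2h to convert from UTC+2).
Wiremu in UTC: 07:30-09:00, 13:00-14:00, 15:00-17:00, 17:30-18:00 (subtract 3h to convert from UTC+3).
Aarav in UTC: 07:00-13:00, 16:30-19:00 (subtract 4h to convert from UTC+4).
Callum in UTC: 10:00-11:00, 11:30-18:30 (subtract 4h to convert from UTC+4).
Sven in UTC: 09:00-17:00 (add 2h to convert from UTC-2).
Esperanza ∩ Wiremu: 07:30-09:00, 15:30-17:00, 17:30-18:00.
Esperanza ∩ Wiremu ∩ Aarav: 07:30-09:00, 16:30-17:00, 17:30-18:00.
Esperanza ∩ Wiremu ∩ Aarav ∩ Callum: 16:30-17:00, 17:30-18:00.
Esperanza ∩ Wiremu ∩ Aarav ∩ Callum ∩ Sven: 16:30-17:00.
The last common window of at least 30 minutes is 16:30-17:00; a 30-minute meeting can start as late as 16:30 and still end by 17:00.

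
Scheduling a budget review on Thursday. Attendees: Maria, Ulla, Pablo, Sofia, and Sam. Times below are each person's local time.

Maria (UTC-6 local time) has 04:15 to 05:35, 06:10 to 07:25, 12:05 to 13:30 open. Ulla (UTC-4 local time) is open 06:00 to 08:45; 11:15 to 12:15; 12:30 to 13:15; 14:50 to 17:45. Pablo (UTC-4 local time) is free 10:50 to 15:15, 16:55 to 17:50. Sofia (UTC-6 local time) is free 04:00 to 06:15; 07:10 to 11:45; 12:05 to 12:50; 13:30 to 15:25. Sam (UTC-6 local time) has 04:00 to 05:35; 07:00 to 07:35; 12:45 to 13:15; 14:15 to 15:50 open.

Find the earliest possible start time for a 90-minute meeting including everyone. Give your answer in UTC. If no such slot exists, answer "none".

none

Maria in UTC: 10:15-11:35, 12:10-13:25, 18:05-19:30 (add 6h to convert from UTC-6).
Ulla in UTC: 10:00-12:45, 15:15-16:15, 16:30-17:15, 18:50-21:45 (add 4h to convert from UTC-4).
Pablo in UTC: 14:50-19:15, 20:55-21:50 (add 4h to convert from UTC-4).
Sofia in UTC: 10:00-12:15, 13:10-17:45, 18:05-18:50, 19:30-21:25 (add 6h to convert from UTC-6).
Sam in UTC: 10:00-11:35, 13:00-13:35, 18:45-19:15, 20:15-21:50 (add 6h to convert from UTC-6).
Maria ∩ Ulla: 10:15-11:35, 12:10-12:45, 18:50-19:30.
Maria ∩ Ulla ∩ Pablo: 18:50-19:15.
Maria ∩ Ulla ∩ Pablo ∩ Sofia: ∅.
Maria ∩ Ulla ∩ Pablo ∩ Sofia ∩ Sam: ∅.
There is no time when everyone is free.
No common window is at least 90 minutes long.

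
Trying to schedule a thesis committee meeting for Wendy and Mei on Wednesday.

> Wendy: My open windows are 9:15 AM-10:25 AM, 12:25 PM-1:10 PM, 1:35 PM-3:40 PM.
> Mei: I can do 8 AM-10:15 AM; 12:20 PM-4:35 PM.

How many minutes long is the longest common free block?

Wendy ∩ Mei: 09:15-10:15, 12:25-13:10, 13:35-15:40.
The longest is 13:35-15:40 at 125 minutes.

125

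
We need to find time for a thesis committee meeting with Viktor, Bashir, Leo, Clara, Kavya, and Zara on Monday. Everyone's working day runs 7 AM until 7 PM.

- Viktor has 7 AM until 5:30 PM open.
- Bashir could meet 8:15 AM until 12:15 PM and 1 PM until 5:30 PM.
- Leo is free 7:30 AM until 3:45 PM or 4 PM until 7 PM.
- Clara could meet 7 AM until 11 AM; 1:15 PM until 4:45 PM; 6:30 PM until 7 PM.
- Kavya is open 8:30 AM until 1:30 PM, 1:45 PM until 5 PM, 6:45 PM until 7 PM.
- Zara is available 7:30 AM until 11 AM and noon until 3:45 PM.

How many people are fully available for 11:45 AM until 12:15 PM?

4

Viktor, Bashir, Leo, and Kavya can make the full 11:45-12:15 slot — that's 4.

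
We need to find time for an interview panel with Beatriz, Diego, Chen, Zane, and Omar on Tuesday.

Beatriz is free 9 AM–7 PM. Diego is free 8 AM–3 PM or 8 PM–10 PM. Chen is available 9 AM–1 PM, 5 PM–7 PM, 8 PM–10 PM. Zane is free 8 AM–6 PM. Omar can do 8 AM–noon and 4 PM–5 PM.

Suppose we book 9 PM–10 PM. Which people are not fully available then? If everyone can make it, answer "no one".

Beatriz, Omar, Zane

Beatriz: not fully free for 21:00-22:00. Diego: free for 21:00-22:00. Chen: free for 21:00-22:00. Zane: not fully free for 21:00-22:00. Omar: not fully free for 21:00-22:00.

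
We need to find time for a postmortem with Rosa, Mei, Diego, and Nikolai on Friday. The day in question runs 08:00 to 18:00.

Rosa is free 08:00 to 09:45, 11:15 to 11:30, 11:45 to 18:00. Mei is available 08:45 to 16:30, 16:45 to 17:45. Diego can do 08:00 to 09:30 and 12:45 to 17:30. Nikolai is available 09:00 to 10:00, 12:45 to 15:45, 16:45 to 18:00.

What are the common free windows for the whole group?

Rosa ∩ Mei: 08:45-09:45, 11:15-11:30, 11:45-16:30, 16:45-17:45.
Rosa ∩ Mei ∩ Diego: 08:45-09:30, 12:45-16:30, 16:45-17:30.
Rosa ∩ Mei ∩ Diego ∩ Nikolai: 09:00-09:30, 12:45-15:45, 16:45-17:30.
So the common availability across everyone is 09:00-09:30, 12:45-15:45, 16:45-17:30.

09:00-09:30, 12:45-15:45, 16:45-17:30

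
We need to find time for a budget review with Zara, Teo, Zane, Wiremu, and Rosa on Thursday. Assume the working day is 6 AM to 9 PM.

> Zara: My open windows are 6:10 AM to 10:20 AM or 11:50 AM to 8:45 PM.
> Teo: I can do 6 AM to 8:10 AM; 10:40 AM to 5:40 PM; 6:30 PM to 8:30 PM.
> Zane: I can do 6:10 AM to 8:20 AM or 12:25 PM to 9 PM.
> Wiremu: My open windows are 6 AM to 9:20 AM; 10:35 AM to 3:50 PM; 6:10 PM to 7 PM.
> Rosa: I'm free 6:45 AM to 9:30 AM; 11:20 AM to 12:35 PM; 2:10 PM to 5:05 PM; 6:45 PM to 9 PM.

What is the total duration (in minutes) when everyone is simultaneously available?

Zara ∩ Teo: 06:10-08:10, 11:50-17:40, 18:30-20:30.
Zara ∩ Teo ∩ Zane: 06:10-08:10, 12:25-17:40, 18:30-20:30.
Zara ∩ Teo ∩ Zane ∩ Wiremu: 06:10-08:10, 12:25-15:50, 18:30-19:00.
Zara ∩ Teo ∩ Zane ∩ Wiremu ∩ Rosa: 06:45-08:10, 12:25-12:35, 14:10-15:50, 18:45-19:00.
Those are the intersection windows.
Summing the common windows: 85 + 10 + 100 + 15 = 210 minutes.

210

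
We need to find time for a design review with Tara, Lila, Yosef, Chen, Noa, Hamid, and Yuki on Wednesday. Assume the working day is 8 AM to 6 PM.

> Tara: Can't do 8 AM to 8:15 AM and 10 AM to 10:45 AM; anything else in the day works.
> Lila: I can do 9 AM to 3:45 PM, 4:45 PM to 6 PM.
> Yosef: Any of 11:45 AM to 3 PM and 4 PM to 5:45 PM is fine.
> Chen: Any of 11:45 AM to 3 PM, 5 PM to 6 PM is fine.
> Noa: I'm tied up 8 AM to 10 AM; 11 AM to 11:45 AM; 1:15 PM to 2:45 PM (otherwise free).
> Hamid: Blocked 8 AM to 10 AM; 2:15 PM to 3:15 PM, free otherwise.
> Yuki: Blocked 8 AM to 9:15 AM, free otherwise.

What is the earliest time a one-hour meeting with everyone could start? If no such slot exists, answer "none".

Tara free: 08:15-10:00, 10:45-18:00 (invert busy blocks within the working day).
Lila free: 09:00-15:45, 16:45-18:00.
Yosef free: 11:45-15:00, 16:00-17:45.
Chen free: 11:45-15:00, 17:00-18:00.
Noa free: 10:00-11:00, 11:45-13:15, 14:45-18:00 (invert busy blocks within the working day).
Hamid free: 10:00-14:15, 15:15-18:00 (invert busy blocks within the working day).
Yuki free: 09:15-18:00 (invert busy blocks within the working day).
Tara ∩ Lila: 09:00-10:00, 10:45-15:45, 16:45-18:00.
Tara ∩ Lila ∩ Yosef: 11:45-15:00, 16:45-17:45.
Tara ∩ Lila ∩ Yosef ∩ Chen: 11:45-15:00, 17:00-17:45.
Tara ∩ Lila ∩ Yosef ∩ Chen ∩ Noa: 11:45-13:15, 14:45-15:00, 17:00-17:45.
Tara ∩ Lila ∩ Yosef ∩ Chen ∩ Noa ∩ Hamid: 11:45-13:15, 17:00-17:45.
Tara ∩ Lila ∩ Yosef ∩ Chen ∩ Noa ∩ Hamid ∩ Yuki: 11:45-13:15, 17:00-17:45.
The first common window of at least 60 minutes is 11:45-13:15, so the earliest start is 11:45.

11:45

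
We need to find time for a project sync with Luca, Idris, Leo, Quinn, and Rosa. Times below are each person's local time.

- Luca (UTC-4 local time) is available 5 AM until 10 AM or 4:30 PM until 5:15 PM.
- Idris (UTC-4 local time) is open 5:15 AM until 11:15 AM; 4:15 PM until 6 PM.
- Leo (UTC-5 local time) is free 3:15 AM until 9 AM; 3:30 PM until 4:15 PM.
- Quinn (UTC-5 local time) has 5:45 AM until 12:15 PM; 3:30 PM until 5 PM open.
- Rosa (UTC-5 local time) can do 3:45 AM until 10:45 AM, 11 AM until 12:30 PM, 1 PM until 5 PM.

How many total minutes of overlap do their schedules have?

Luca in UTC: 09:00-14:00, 20:30-21:15 (add 4h to convert from UTC-4).
Idris in UTC: 09:15-15:15, 20:15-22:00 (add 4h to convert from UTC-4).
Leo in UTC: 08:15-14:00, 20:30-21:15 (add 5h to convert from UTC-5).
Quinn in UTC: 10:45-17:15, 20:30-22:00 (add 5h to convert from UTC-5).
Rosa in UTC: 08:45-15:45, 16:00-17:30, 18:00-22:00 (add 5h to convert from UTC-5).
Luca ∩ Idris: 09:15-14:00, 20:30-21:15.
Luca ∩ Idris ∩ Leo: 09:15-14:00, 20:30-21:15.
Luca ∩ Idris ∩ Leo ∩ Quinn: 10:45-14:00, 20:30-21:15.
Luca ∩ Idris ∩ Leo ∩ Quinn ∩ Rosa: 10:45-14:00, 20:30-21:15.
Summing the common windows: 195 + 45 = 240 minutes.

240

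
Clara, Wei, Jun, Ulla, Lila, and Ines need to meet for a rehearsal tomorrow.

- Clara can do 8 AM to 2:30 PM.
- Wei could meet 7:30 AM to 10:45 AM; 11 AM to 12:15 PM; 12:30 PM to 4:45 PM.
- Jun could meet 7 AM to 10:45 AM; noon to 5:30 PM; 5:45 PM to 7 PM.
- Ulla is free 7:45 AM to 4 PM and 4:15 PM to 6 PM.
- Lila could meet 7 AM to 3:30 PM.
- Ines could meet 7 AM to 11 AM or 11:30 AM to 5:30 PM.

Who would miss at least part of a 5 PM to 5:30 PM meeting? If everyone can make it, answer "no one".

Clara: not fully free for 17:00-17:30. Wei: not fully free for 17:00-17:30. Jun: free for 17:00-17:30. Ulla: free for 17:00-17:30. Lila: not fully free for 17:00-17:30. Ines: free for 17:00-17:30.

Clara, Lila, Wei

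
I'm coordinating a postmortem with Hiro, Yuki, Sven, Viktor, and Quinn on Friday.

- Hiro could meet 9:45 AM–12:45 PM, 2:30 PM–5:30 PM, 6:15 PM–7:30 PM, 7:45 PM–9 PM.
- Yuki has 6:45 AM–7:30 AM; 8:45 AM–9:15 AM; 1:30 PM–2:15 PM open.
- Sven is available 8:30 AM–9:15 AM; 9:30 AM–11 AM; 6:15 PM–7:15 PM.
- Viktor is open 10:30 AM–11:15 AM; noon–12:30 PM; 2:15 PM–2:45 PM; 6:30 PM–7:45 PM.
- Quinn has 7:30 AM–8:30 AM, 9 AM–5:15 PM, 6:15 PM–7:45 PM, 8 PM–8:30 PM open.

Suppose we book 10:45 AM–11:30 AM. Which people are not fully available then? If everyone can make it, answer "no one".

Sven, Viktor, Yuki

Hiro: free for 10:45-11:30. Yuki: not fully free for 10:45-11:30. Sven: not fully free for 10:45-11:30. Viktor: not fully free for 10:45-11:30. Quinn: free for 10:45-11:30.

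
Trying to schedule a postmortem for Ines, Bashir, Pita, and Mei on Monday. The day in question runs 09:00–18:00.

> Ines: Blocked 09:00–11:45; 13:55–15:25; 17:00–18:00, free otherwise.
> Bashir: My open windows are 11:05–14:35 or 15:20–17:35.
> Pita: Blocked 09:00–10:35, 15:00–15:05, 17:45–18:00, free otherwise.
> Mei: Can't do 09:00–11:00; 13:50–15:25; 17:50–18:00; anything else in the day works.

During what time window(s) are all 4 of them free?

11:45-13:50, 15:25-17:00

Ines free: 11:45-13:55, 15:25-17:00 (invert busy blocks within the working day).
Bashir free: 11:05-14:35, 15:20-17:35.
Pita free: 10:35-15:00, 15:05-17:45 (invert busy blocks within the working day).
Mei free: 11:00-13:50, 15:25-17:50 (invert busy blocks within the working day).
Ines ∩ Bashir: 11:45-13:55, 15:25-17:00.
Ines ∩ Bashir ∩ Pita: 11:45-13:55, 15:25-17:00.
Ines ∩ Bashir ∩ Pita ∩ Mei: 11:45-13:50, 15:25-17:00.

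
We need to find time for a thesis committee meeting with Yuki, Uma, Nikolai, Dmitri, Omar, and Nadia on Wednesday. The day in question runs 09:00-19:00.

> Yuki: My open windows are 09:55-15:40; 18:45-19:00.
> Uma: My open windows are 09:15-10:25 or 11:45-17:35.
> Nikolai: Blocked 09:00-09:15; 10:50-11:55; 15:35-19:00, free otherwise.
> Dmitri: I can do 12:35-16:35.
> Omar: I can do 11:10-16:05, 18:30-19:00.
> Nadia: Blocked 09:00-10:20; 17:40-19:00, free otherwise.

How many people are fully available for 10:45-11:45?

2

Yuki free: 09:55-15:40, 18:45-19:00.
Uma free: 09:15-10:25, 11:45-17:35.
Nikolai free: 09:15-10:50, 11:55-15:35 (invert busy blocks within the working day).
Dmitri free: 12:35-16:35.
Omar free: 11:10-16:05, 18:30-19:00.
Nadia free: 10:20-17:40 (invert busy blocks within the working day).
Yuki and Nadia can make the full 10:45-11:45 slot — that's 2.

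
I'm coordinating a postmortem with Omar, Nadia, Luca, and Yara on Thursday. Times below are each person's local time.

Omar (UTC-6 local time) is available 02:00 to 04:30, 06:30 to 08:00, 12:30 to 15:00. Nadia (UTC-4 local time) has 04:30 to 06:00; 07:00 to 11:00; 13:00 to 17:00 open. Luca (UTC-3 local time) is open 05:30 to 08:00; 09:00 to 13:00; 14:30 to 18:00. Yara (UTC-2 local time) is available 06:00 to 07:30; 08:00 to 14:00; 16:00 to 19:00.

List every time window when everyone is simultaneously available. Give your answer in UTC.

Omar in UTC: 08:00-10:30, 12:30-14:00, 18:30-21:00 (add 6h to convert from UTC-6).
Nadia in UTC: 08:30-10:00, 11:00-15:00, 17:00-21:00 (add 4h to convert from UTC-4).
Luca in UTC: 08:30-11:00, 12:00-16:00, 17:30-21:00 (add 3h to convert from UTC-3).
Yara in UTC: 08:00-09:30, 10:00-16:00, 18:00-21:00 (add 2h to convert from UTC-2).
Omar ∩ Nadia: 08:30-10:00, 12:30-14:00, 18:30-21:00.
Omar ∩ Nadia ∩ Luca: 08:30-10:00, 12:30-14:00, 18:30-21:00.
Omar ∩ Nadia ∩ Luca ∩ Yara: 08:30-09:30, 12:30-14:00, 18:30-21:00.
So the common availability across everyone is 08:30-09:30, 12:30-14:00, 18:30-21:00.

08:30-09:30, 12:30-14:00, 18:30-21:00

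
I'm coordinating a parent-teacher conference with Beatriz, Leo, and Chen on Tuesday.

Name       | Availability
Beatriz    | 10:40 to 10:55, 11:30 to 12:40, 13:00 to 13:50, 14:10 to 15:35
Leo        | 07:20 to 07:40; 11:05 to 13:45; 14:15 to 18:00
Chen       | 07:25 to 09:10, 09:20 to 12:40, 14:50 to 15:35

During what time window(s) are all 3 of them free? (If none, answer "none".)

Beatriz ∩ Leo: 11:30-12:40, 13:00-13:45, 14:15-15:35.
Beatriz ∩ Leo ∩ Chen: 11:30-12:40, 14:50-15:35.

11:30-12:40, 14:50-15:35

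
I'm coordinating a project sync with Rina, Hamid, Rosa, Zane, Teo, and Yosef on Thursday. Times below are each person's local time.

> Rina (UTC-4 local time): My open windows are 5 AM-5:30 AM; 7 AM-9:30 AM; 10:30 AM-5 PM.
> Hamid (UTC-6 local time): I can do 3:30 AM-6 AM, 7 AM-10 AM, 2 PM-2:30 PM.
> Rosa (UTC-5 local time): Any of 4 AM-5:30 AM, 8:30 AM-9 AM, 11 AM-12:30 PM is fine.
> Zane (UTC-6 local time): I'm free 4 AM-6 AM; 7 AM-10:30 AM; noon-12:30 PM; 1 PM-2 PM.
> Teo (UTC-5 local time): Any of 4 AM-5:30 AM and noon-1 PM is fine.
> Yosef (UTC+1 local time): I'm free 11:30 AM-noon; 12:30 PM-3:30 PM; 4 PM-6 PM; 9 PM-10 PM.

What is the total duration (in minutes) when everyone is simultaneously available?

Rina in UTC: 09:00-09:30, 11:00-13:30, 14:30-21:00 (add 4h to convert from UTC-4).
Hamid in UTC: 09:30-12:00, 13:00-16:00, 20:00-20:30 (add 6h to convert from UTC-6).
Rosa in UTC: 09:00-10:30, 13:30-14:00, 16:00-17:30 (add 5h to convert from UTC-5).
Zane in UTC: 10:00-12:00, 13:00-16:30, 18:00-18:30, 19:00-20:00 (add 6h to convert from UTC-6).
Teo in UTC: 09:00-10:30, 17:00-18:00 (add 5h to convert from UTC-5).
Yosef in UTC: 10:30-11:00, 11:30-14:30, 15:00-17:00, 20:00-21:00 (subtract 1h to convert from UTC+1).
Rina ∩ Hamid: 11:00-12:00, 13:00-13:30, 14:30-16:00, 20:00-20:30.
Rina ∩ Hamid ∩ Rosa: ∅.
Rina ∩ Hamid ∩ Rosa ∩ Zane: ∅.
Rina ∩ Hamid ∩ Rosa ∩ Zane ∩ Teo: ∅.
Rina ∩ Hamid ∩ Rosa ∩ Zane ∩ Teo ∩ Yosef: ∅.
There is no time when everyone is free.
There is no common window, so the total is 0 minutes.

0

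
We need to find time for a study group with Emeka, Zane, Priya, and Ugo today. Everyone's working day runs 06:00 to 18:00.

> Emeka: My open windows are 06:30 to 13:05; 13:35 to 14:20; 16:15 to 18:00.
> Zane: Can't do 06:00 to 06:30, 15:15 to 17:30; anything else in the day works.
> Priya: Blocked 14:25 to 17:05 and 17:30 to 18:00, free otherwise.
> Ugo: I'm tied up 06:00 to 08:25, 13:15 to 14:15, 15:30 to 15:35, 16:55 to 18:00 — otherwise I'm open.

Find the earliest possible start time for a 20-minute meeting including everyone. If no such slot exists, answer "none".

08:25

Emeka free: 06:30-13:05, 13:35-14:20, 16:15-18:00.
Zane free: 06:30-15:15, 17:30-18:00 (invert busy blocks within the working day).
Priya free: 06:00-14:25, 17:05-17:30 (invert busy blocks within the working day).
Ugo free: 08:25-13:15, 14:15-15:30, 15:35-16:55 (invert busy blocks within the working day).
Emeka ∩ Zane: 06:30-13:05, 13:35-14:20, 17:30-18:00.
Emeka ∩ Zane ∩ Priya: 06:30-13:05, 13:35-14:20.
Emeka ∩ Zane ∩ Priya ∩ Ugo: 08:25-13:05, 14:15-14:20.
Those are the intersection windows.
The first common window of at least 20 minutes is 08:25-13:05, so the earliest start is 08:25.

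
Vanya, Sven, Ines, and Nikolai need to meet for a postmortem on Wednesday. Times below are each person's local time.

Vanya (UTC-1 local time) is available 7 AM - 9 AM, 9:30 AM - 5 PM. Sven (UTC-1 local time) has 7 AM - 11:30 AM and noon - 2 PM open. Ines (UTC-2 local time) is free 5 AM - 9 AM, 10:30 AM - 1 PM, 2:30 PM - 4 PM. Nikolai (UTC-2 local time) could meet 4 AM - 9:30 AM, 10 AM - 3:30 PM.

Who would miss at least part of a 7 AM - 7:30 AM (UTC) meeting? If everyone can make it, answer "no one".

Sven, Vanya

Vanya in UTC: 08:00-10:00, 10:30-18:00 (add 1h to convert from UTC-1).
Sven in UTC: 08:00-12:30, 13:00-15:00 (add 1h to convert from UTC-1).
Ines in UTC: 07:00-11:00, 12:30-15:00, 16:30-18:00 (add 2h to convert from UTC-2).
Nikolai in UTC: 06:00-11:30, 12:00-17:30 (add 2h to convert from UTC-2).
Vanya: not fully free for 07:00-07:30. Sven: not fully free for 07:00-07:30. Ines: free for 07:00-07:30. Nikolai: free for 07:00-07:30.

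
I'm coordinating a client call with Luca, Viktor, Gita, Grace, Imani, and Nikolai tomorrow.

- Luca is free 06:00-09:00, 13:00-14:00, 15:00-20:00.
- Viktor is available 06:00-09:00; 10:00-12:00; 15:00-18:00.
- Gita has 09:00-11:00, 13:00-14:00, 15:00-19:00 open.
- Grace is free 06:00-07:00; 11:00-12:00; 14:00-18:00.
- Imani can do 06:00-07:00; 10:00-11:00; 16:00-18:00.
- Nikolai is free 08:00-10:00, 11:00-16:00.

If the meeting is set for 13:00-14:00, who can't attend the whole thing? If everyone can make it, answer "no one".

Luca: free for 13:00-14:00. Viktor: not fully free for 13:00-14:00. Gita: free for 13:00-14:00. Grace: not fully free for 13:00-14:00. Imani: not fully free for 13:00-14:00. Nikolai: free for 13:00-14:00.

Grace, Imani, Viktor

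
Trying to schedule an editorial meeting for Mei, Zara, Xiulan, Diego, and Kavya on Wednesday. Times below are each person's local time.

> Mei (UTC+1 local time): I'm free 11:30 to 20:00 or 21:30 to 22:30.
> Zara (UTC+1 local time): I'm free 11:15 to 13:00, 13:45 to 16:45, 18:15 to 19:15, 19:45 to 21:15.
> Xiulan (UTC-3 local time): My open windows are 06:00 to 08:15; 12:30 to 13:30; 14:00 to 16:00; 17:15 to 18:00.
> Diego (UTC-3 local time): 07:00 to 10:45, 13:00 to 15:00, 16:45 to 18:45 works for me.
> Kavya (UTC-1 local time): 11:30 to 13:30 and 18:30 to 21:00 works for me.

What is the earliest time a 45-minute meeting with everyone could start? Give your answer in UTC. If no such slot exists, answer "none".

Mei in UTC: 10:30-19:00, 20:30-21:30 (subtract 1h to convert from UTC+1).
Zara in UTC: 10:15-12:00, 12:45-15:45, 17:15-18:15, 18:45-20:15 (subtract 1h to convert from UTC+1).
Xiulan in UTC: 09:00-11:15, 15:30-16:30, 17:00-19:00, 20:15-21:00 (add 3h to convert from UTC-3).
Diego in UTC: 10:00-13:45, 16:00-18:00, 19:45-21:45 (add 3h to convert from UTC-3).
Kavya in UTC: 12:30-14:30, 19:30-22:00 (add 1h to convert from UTC-1).
Mei ∩ Zara: 10:30-12:00, 12:45-15:45, 17:15-18:15, 18:45-19:00.
Mei ∩ Zara ∩ Xiulan: 10:30-11:15, 15:30-15:45, 17:15-18:15, 18:45-19:00.
Mei ∩ Zara ∩ Xiulan ∩ Diego: 10:30-11:15, 17:15-18:00.
Mei ∩ Zara ∩ Xiulan ∩ Diego ∩ Kavya: ∅.
There is no time when everyone is free.
No common window is at least 45 minutes long.

none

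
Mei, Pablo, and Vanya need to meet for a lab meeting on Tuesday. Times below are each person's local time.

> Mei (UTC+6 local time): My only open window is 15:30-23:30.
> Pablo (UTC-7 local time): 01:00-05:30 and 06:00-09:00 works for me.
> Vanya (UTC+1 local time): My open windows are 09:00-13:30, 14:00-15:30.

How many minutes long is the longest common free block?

180

Mei in UTC: 09:30-17:30 (subtract 6h to convert from UTC+6).
Pablo in UTC: 08:00-12:30, 13:00-16:00 (add 7h to convert from UTC-7).
Vanya in UTC: 08:00-12:30, 13:00-14:30 (subtract 1h to convert from UTC+1).
Mei ∩ Pablo: 09:30-12:30, 13:00-16:00.
Mei ∩ Pablo ∩ Vanya: 09:30-12:30, 13:00-14:30.
Those are the intersection windows.
The longest is 09:30-12:30 at 180 minutes.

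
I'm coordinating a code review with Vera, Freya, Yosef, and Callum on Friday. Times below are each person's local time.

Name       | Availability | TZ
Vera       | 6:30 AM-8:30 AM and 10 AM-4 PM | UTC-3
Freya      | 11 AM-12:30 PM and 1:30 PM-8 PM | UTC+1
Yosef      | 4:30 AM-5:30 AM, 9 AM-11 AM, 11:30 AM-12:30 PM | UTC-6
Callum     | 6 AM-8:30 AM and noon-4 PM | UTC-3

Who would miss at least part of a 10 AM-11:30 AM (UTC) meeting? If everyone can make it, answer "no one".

Vera in UTC: 09:30-11:30, 13:00-19:00 (add 3h to convert from UTC-3).
Freya in UTC: 10:00-11:30, 12:30-19:00 (subtract 1h to convert from UTC+1).
Yosef in UTC: 10:30-11:30, 15:00-17:00, 17:30-18:30 (add 6h to convert from UTC-6).
Callum in UTC: 09:00-11:30, 15:00-19:00 (add 3h to convert from UTC-3).
Vera: free for 10:00-11:30. Freya: free for 10:00-11:30. Yosef: not fully free for 10:00-11:30. Callum: free for 10:00-11:30.

Yosef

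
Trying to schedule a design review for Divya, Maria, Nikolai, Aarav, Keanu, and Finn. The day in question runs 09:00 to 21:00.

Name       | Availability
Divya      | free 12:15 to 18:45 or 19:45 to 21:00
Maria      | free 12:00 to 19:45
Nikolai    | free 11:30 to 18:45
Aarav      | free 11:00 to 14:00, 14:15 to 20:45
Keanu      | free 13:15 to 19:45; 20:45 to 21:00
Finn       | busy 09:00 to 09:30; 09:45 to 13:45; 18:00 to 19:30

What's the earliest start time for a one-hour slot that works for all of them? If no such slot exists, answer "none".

14:15

Divya free: 12:15-18:45, 19:45-21:00.
Maria free: 12:00-19:45.
Nikolai free: 11:30-18:45.
Aarav free: 11:00-14:00, 14:15-20:45.
Keanu free: 13:15-19:45, 20:45-21:00.
Finn free: 09:30-09:45, 13:45-18:00, 19:30-21:00 (invert busy blocks within the working day).
Divya ∩ Maria: 12:15-18:45.
Divya ∩ Maria ∩ Nikolai: 12:15-18:45.
Divya ∩ Maria ∩ Nikolai ∩ Aarav: 12:15-14:00, 14:15-18:45.
Divya ∩ Maria ∩ Nikolai ∩ Aarav ∩ Keanu: 13:15-14:00, 14:15-18:45.
Divya ∩ Maria ∩ Nikolai ∩ Aarav ∩ Keanu ∩ Finn: 13:45-14:00, 14:15-18:00.
The first common window of at least 60 minutes is 14:15-18:00, so the earliest start is 14:15.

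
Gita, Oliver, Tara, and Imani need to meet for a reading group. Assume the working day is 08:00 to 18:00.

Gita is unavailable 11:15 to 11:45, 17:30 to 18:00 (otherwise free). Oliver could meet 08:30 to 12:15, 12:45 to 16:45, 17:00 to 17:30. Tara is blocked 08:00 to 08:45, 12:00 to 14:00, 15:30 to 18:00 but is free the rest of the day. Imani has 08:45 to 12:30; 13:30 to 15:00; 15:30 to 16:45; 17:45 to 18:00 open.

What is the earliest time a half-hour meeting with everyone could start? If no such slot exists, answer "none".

Gita free: 08:00-11:15, 11:45-17:30 (invert busy blocks within the working day).
Oliver free: 08:30-12:15, 12:45-16:45, 17:00-17:30.
Tara free: 08:45-12:00, 14:00-15:30 (invert busy blocks within the working day).
Imani free: 08:45-12:30, 13:30-15:00, 15:30-16:45, 17:45-18:00.
Gita ∩ Oliver: 08:30-11:15, 11:45-12:15, 12:45-16:45, 17:00-17:30.
Gita ∩ Oliver ∩ Tara: 08:45-11:15, 11:45-12:00, 14:00-15:30.
Gita ∩ Oliver ∩ Tara ∩ Imani: 08:45-11:15, 11:45-12:00, 14:00-15:00.
The first common window of at least 30 minutes is 08:45-11:15, so the earliest start is 08:45.

08:45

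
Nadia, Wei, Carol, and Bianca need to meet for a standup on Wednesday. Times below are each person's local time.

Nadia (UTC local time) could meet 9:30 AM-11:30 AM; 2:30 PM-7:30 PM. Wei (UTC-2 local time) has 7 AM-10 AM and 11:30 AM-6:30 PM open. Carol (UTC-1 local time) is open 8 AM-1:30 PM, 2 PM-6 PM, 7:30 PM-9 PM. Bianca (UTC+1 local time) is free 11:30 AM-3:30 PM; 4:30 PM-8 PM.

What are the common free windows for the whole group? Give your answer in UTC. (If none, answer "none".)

Nadia in UTC: 09:30-11:30, 14:30-19:30.
Wei in UTC: 09:00-12:00, 13:30-20:30 (add 2h to convert from UTC-2).
Carol in UTC: 09:00-14:30, 15:00-19:00, 20:30-22:00 (add 1h to convert from UTC-1).
Bianca in UTC: 10:30-14:30, 15:30-19:00 (subtract 1h to convert from UTC+1).
Nadia ∩ Wei: 09:30-11:30, 14:30-19:30.
Nadia ∩ Wei ∩ Carol: 09:30-11:30, 15:00-19:00.
Nadia ∩ Wei ∩ Carol ∩ Bianca: 10:30-11:30, 15:30-19:00.
Those are the intersection windows.

10:30-11:30, 15:30-19:00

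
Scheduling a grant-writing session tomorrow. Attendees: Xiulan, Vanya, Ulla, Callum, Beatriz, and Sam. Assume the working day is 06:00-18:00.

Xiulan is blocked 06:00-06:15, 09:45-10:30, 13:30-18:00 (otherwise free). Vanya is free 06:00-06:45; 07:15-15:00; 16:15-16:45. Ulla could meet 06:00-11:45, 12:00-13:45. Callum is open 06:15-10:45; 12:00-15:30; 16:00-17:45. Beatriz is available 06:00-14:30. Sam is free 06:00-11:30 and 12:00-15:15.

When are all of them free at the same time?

Xiulan free: 06:15-09:45, 10:30-13:30 (invert busy blocks within the working day).
Vanya free: 06:00-06:45, 07:15-15:00, 16:15-16:45.
Ulla free: 06:00-11:45, 12:00-13:45.
Callum free: 06:15-10:45, 12:00-15:30, 16:00-17:45.
Beatriz free: 06:00-14:30.
Sam free: 06:00-11:30, 12:00-15:15.
Xiulan ∩ Vanya: 06:15-06:45, 07:15-09:45, 10:30-13:30.
Xiulan ∩ Vanya ∩ Ulla: 06:15-06:45, 07:15-09:45, 10:30-11:45, 12:00-13:30.
Xiulan ∩ Vanya ∩ Ulla ∩ Callum: 06:15-06:45, 07:15-09:45, 10:30-10:45, 12:00-13:30.
Xiulan ∩ Vanya ∩ Ulla ∩ Callum ∩ Beatriz: 06:15-06:45, 07:15-09:45, 10:30-10:45, 12:00-13:30.
Xiulan ∩ Vanya ∩ Ulla ∩ Callum ∩ Beatriz ∩ Sam: 06:15-06:45, 07:15-09:45, 10:30-10:45, 12:00-13:30.

06:15-06:45, 07:15-09:45, 10:30-10:45, 12:00-13:30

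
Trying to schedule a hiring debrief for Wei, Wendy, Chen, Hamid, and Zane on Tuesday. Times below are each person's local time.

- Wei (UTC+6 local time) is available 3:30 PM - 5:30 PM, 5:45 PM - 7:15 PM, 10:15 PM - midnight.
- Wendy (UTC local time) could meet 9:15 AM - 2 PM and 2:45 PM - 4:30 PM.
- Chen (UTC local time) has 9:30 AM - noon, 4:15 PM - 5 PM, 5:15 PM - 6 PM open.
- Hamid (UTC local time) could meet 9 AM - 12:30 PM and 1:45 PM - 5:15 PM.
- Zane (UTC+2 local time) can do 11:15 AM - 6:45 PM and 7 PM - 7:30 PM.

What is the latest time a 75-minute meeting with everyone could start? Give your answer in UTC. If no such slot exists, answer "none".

10:15

Wei in UTC: 09:30-11:30, 11:45-13:15, 16:15-18:00 (subtract 6h to convert from UTC+6).
Wendy in UTC: 09:15-14:00, 14:45-16:30.
Chen in UTC: 09:30-12:00, 16:15-17:00, 17:15-18:00.
Hamid in UTC: 09:00-12:30, 13:45-17:15.
Zane in UTC: 09:15-16:45, 17:00-17:30 (subtract 2h to convert from UTC+2).
Wei ∩ Wendy: 09:30-11:30, 11:45-13:15, 16:15-16:30.
Wei ∩ Wendy ∩ Chen: 09:30-11:30, 11:45-12:00, 16:15-16:30.
Wei ∩ Wendy ∩ Chen ∩ Hamid: 09:30-11:30, 11:45-12:00, 16:15-16:30.
Wei ∩ Wendy ∩ Chen ∩ Hamid ∩ Zane: 09:30-11:30, 11:45-12:00, 16:15-16:30.
The last common window of at least 75 minutes is 09:30-11:30; a 75-minute meeting can start as late as 10:15 and still end by 11:30.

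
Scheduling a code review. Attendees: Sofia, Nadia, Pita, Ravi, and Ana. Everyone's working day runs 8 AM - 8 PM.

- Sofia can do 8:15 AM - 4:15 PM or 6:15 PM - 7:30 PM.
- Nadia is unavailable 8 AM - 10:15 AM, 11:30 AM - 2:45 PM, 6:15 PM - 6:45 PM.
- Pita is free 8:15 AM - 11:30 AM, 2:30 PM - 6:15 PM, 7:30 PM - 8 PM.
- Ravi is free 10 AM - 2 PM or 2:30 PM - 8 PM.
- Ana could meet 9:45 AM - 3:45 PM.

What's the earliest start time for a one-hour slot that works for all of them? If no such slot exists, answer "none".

10:15

Sofia free: 08:15-16:15, 18:15-19:30.
Nadia free: 10:15-11:30, 14:45-18:15, 18:45-20:00 (invert busy blocks within the working day).
Pita free: 08:15-11:30, 14:30-18:15, 19:30-20:00.
Ravi free: 10:00-14:00, 14:30-20:00.
Ana free: 09:45-15:45.
Sofia ∩ Nadia: 10:15-11:30, 14:45-16:15, 18:45-19:30.
Sofia ∩ Nadia ∩ Pita: 10:15-11:30, 14:45-16:15.
Sofia ∩ Nadia ∩ Pita ∩ Ravi: 10:15-11:30, 14:45-16:15.
Sofia ∩ Nadia ∩ Pita ∩ Ravi ∩ Ana: 10:15-11:30, 14:45-15:45.
Those are the intersection windows.
The first common window of at least 60 minutes is 10:15-11:30, so the earliest start is 10:15.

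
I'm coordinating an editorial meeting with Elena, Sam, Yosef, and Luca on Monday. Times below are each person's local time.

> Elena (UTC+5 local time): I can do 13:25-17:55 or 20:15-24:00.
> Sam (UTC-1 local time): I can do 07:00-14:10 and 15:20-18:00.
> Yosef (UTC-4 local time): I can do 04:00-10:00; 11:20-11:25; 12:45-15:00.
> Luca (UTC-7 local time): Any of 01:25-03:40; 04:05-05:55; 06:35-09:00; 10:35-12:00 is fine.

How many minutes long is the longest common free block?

Elena in UTC: 08:25-12:55, 15:15-19:00 (subtract 5h to convert from UTC+5).
Sam in UTC: 08:00-15:10, 16:20-19:00 (add 1h to convert from UTC-1).
Yosef in UTC: 08:00-14:00, 15:20-15:25, 16:45-19:00 (add 4h to convert from UTC-4).
Luca in UTC: 08:25-10:40, 11:05-12:55, 13:35-16:00, 17:35-19:00 (add 7h to convert from UTC-7).
Elena ∩ Sam: 08:25-12:55, 16:20-19:00.
Elena ∩ Sam ∩ Yosef: 08:25-12:55, 16:45-19:00.
Elena ∩ Sam ∩ Yosef ∩ Luca: 08:25-10:40, 11:05-12:55, 17:35-19:00.
The longest is 08:25-10:40 at 135 minutes.

135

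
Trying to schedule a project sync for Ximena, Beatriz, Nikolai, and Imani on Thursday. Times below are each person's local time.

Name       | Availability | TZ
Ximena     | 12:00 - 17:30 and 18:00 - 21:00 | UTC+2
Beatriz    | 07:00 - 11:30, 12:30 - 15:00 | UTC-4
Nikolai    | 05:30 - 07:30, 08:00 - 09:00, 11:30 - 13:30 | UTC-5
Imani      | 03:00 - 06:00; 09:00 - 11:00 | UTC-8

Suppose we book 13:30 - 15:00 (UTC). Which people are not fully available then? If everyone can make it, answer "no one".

Imani, Nikolai

Ximena in UTC: 10:00-15:30, 16:00-19:00 (subtract 2h to convert from UTC+2).
Beatriz in UTC: 11:00-15:30, 16:30-19:00 (add 4h to convert from UTC-4).
Nikolai in UTC: 10:30-12:30, 13:00-14:00, 16:30-18:30 (add 5h to convert from UTC-5).
Imani in UTC: 11:00-14:00, 17:00-19:00 (add 8h to convert from UTC-8).
Ximena: free for 13:30-15:00. Beatriz: free for 13:30-15:00. Nikolai: not fully free for 13:30-15:00. Imani: not fully free for 13:30-15:00.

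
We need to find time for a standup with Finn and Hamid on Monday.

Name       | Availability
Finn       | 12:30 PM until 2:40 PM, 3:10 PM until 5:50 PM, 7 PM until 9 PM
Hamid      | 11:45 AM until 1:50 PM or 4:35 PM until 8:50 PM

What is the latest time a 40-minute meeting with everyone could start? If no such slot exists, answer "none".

20:10

Finn ∩ Hamid: 12:30-13:50, 16:35-17:50, 19:00-20:50.
The last common window of at least 40 minutes is 19:00-20:50; a 40-minute meeting can start as late as 20:10 and still end by 20:50.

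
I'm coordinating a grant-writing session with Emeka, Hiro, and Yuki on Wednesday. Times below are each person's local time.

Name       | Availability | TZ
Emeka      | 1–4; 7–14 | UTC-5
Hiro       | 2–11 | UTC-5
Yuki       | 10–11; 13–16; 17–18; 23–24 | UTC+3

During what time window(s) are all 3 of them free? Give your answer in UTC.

Emeka in UTC: 06:00-09:00, 12:00-19:00 (add 5h to convert from UTC-5).
Hiro in UTC: 07:00-16:00 (add 5h to convert from UTC-5).
Yuki in UTC: 07:00-08:00, 10:00-13:00, 14:00-15:00, 20:00-21:00 (subtract 3h to convert from UTC+3).
Emeka ∩ Hiro: 07:00-09:00, 12:00-16:00.
Emeka ∩ Hiro ∩ Yuki: 07:00-08:00, 12:00-13:00, 14:00-15:00.
Those are the intersection windows.

07:00-08:00, 12:00-13:00, 14:00-15:00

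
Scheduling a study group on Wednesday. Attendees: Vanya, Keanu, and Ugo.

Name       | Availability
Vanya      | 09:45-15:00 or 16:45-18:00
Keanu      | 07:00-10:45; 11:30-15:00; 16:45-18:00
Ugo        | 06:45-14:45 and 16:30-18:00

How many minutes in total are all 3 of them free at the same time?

Vanya ∩ Keanu: 09:45-10:45, 11:30-15:00, 16:45-18:00.
Vanya ∩ Keanu ∩ Ugo: 09:45-10:45, 11:30-14:45, 16:45-18:00.
Summing the common windows: 60 + 195 + 75 = 330 minutes.

330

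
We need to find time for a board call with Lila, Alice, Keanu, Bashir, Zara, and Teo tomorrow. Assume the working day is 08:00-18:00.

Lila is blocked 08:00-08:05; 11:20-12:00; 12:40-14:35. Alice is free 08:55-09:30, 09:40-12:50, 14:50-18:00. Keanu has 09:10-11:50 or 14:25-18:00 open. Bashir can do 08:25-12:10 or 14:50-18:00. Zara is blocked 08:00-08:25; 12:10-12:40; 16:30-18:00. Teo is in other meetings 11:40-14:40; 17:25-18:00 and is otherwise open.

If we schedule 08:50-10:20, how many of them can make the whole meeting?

Lila free: 08:05-11:20, 12:00-12:40, 14:35-18:00 (invert busy blocks within the working day).
Alice free: 08:55-09:30, 09:40-12:50, 14:50-18:00.
Keanu free: 09:10-11:50, 14:25-18:00.
Bashir free: 08:25-12:10, 14:50-18:00.
Zara free: 08:25-12:10, 12:40-16:30 (invert busy blocks within the working day).
Teo free: 08:00-11:40, 14:40-17:25 (invert busy blocks within the working day).
Lila, Bashir, Zara, and Teo can make the full 08:50-10:20 slot — that's 4.

4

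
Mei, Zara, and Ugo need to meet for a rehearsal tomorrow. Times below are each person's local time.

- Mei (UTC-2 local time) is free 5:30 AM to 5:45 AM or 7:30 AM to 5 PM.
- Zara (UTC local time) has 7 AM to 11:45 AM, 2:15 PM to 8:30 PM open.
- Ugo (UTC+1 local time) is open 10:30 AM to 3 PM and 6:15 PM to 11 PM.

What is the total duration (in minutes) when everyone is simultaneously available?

240

Mei in UTC: 07:30-07:45, 09:30-19:00 (add 2h to convert from UTC-2).
Zara in UTC: 07:00-11:45, 14:15-20:30.
Ugo in UTC: 09:30-14:00, 17:15-22:00 (subtract 1h to convert from UTC+1).
Mei ∩ Zara: 07:30-07:45, 09:30-11:45, 14:15-19:00.
Mei ∩ Zara ∩ Ugo: 09:30-11:45, 17:15-19:00.
Summing the common windows: 135 + 105 = 240 minutes.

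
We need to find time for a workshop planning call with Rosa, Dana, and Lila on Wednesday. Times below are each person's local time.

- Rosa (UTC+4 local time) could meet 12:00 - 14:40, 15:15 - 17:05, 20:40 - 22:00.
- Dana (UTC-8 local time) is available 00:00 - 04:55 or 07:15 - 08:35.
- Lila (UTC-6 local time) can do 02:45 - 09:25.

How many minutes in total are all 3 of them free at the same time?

Rosa in UTC: 08:00-10:40, 11:15-13:05, 16:40-18:00 (subtract 4h to convert from UTC+4).
Dana in UTC: 08:00-12:55, 15:15-16:35 (add 8h to convert from UTC-8).
Lila in UTC: 08:45-15:25 (add 6h to convert from UTC-6).
Rosa ∩ Dana: 08:00-10:40, 11:15-12:55.
Rosa ∩ Dana ∩ Lila: 08:45-10:40, 11:15-12:55.
Those are the intersection windows.
Summing the common windows: 115 + 100 = 215 minutes.

215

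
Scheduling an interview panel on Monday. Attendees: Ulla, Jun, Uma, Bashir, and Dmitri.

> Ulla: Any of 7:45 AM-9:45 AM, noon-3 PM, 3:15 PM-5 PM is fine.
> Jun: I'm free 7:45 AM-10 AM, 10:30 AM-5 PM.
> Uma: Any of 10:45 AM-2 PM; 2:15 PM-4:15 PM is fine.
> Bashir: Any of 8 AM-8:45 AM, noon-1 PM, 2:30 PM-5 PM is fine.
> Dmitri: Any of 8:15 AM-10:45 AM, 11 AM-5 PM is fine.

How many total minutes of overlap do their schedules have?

Ulla ∩ Jun: 07:45-09:45, 12:00-15:00, 15:15-17:00.
Ulla ∩ Jun ∩ Uma: 12:00-14:00, 14:15-15:00, 15:15-16:15.
Ulla ∩ Jun ∩ Uma ∩ Bashir: 12:00-13:00, 14:30-15:00, 15:15-16:15.
Ulla ∩ Jun ∩ Uma ∩ Bashir ∩ Dmitri: 12:00-13:00, 14:30-15:00, 15:15-16:15.
Summing the common windows: 60 + 30 + 60 = 150 minutes.

150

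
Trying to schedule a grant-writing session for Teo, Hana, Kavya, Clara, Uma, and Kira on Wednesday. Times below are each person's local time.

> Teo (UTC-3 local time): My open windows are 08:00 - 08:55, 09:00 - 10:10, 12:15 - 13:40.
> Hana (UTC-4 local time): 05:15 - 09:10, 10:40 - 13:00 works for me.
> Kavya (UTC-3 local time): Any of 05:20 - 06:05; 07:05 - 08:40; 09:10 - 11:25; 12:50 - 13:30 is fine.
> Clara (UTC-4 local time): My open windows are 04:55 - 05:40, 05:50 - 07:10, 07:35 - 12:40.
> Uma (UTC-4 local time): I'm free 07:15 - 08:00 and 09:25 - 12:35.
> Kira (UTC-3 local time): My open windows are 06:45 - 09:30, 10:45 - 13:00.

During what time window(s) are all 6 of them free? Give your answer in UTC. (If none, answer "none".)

Teo in UTC: 11:00-11:55, 12:00-13:10, 15:15-16:40 (add 3h to convert from UTC-3).
Hana in UTC: 09:15-13:10, 14:40-17:00 (add 4h to convert from UTC-4).
Kavya in UTC: 08:20-09:05, 10:05-11:40, 12:10-14:25, 15:50-16:30 (add 3h to convert from UTC-3).
Clara in UTC: 08:55-09:40, 09:50-11:10, 11:35-16:40 (add 4h to convert from UTC-4).
Uma in UTC: 11:15-12:00, 13:25-16:35 (add 4h to convert from UTC-4).
Kira in UTC: 09:45-12:30, 13:45-16:00 (add 3h to convert from UTC-3).
Teo ∩ Hana: 11:00-11:55, 12:00-13:10, 15:15-16:40.
Teo ∩ Hana ∩ Kavya: 11:00-11:40, 12:10-13:10, 15:50-16:30.
Teo ∩ Hana ∩ Kavya ∩ Clara: 11:00-11:10, 11:35-11:40, 12:10-13:10, 15:50-16:30.
Teo ∩ Hana ∩ Kavya ∩ Clara ∩ Uma: 11:35-11:40, 15:50-16:30.
Teo ∩ Hana ∩ Kavya ∩ Clara ∩ Uma ∩ Kira: 11:35-11:40, 15:50-16:00.

11:35-11:40, 15:50-16:00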